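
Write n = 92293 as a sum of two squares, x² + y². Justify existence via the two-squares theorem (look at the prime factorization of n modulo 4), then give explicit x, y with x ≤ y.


Step 1: Factor n = 92293 = 17 · 61 · 89.
Step 2: Check the mod-4 condition on each prime factor: 17 ≡ 1 (mod 4), exponent 1; 61 ≡ 1 (mod 4), exponent 1; 89 ≡ 1 (mod 4), exponent 1.
All primes ≡ 3 (mod 4) appear to even exponent (or don't appear), so by the two-squares theorem n IS expressible as a sum of two squares.
Step 3: Build a representation. Here n = 17 · 61 · 89 is a product of primes ≡ 1 (mod 4). Each prime p ≡ 1 (mod 4) is itself a sum of two squares; find a² by testing p − a² for a perfect square:
  17: 17 − 1² = 16 = 4² ⇒ 17 = 1² + 4².
  61: 61 − 1² = 60, 61 − 2² = 57, 61 − 3² = 52, 61 − 4² = 45, 61 − 5² = 36 = 6² ⇒ 61 = 5² + 6².
  89: 89 − 1² = 88, 89 − 2² = 85, 89 − 3² = 80, 89 − 4² = 73, 89 − 5² = 64 = 8² ⇒ 89 = 5² + 8².
  Combine using the Brahmagupta–Fibonacci identity (a² + b²)(c² + d²) = (ac − bd)² + (ad + bc)² = (ac + bd)² + (ad − bc)²:
  17 · 61 = 1037: from (1² + 4²)(5² + 6²), take (1·5 − 4·6, 1·6 + 4·5) = (5 − 24, 6 + 20) = (-19, 26); dropping signs (only squares matter) gives (19, 26); check 19² + 26² = 361 + 676 = 1037 ✓.
  1037 · 89 = 92293: from (19² + 26²)(5² + 8²), take (19·5 − 26·8, 19·8 + 26·5) = (95 − 208, 152 + 130) = (-113, 282); dropping signs (only squares matter) gives (113, 282); check 113² + 282² = 12769 + 79524 = 92293 ✓.
Step 4: Order so x ≤ y and verify: 113² + 282² = 12769 + 79524 = 92293 = n. ✓

n = 92293 = 113² + 282² (one valid representation with x ≤ y).


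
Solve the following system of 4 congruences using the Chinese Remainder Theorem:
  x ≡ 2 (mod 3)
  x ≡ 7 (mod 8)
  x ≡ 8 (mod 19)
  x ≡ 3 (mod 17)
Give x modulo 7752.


Product of moduli M = 3 · 8 · 19 · 17 = 7752.
Merge one congruence at a time:
  Start: x ≡ 2 (mod 3).
  Combine with x ≡ 7 (mod 8); new modulus lcm = 24.
    Write x = 2 + 3·t and substitute into x ≡ 7 (mod 8): 3·t ≡ 7 − 2 = 5 (mod 8).
    The inverse of 3 mod 8 is 3 (since 3·3 = 9 = 1·8 + 1), so t ≡ 3·5 = 15 ≡ 7 (mod 8).
    Then x = 2 + 3·7 = 23, valid modulo lcm(3, 8) = 24: x ≡ 23 (mod 24).
  Combine with x ≡ 8 (mod 19); new modulus lcm = 456.
    Write x = 23 + 24·t and substitute into x ≡ 8 (mod 19): 24·t ≡ 8 − 23 = -15 (mod 19).
    Reduce coefficients mod 19: 5·t ≡ 4 (mod 19).
    The inverse of 5 mod 19 is 4 (since 5·4 = 20 = 1·19 + 1), so t ≡ 4·4 = 16 ≡ 16 (mod 19).
    Then x = 23 + 24·16 = 407, valid modulo lcm(24, 19) = 456: x ≡ 407 (mod 456).
  Combine with x ≡ 3 (mod 17); new modulus lcm = 7752.
    Write x = 407 + 456·t and substitute into x ≡ 3 (mod 17): 456·t ≡ 3 − 407 = -404 (mod 17).
    Reduce coefficients mod 17: 14·t ≡ 4 (mod 17).
    The inverse of 14 mod 17 is 11 (since 14·11 = 154 = 9·17 + 1), so t ≡ 11·4 = 44 ≡ 10 (mod 17).
    Then x = 407 + 456·10 = 4967, valid modulo lcm(456, 17) = 7752: x ≡ 4967 (mod 7752).
Verify against each original: 4967 mod 3 = 2, 4967 mod 8 = 7, 4967 mod 19 = 8, 4967 mod 17 = 3.

x ≡ 4967 (mod 7752).


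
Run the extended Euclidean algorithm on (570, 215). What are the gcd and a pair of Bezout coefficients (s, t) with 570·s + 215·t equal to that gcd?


Euclidean algorithm on (570, 215) — divide until remainder is 0:
  570 = 2 · 215 + 140
  215 = 1 · 140 + 75
  140 = 1 · 75 + 65
  75 = 1 · 65 + 10
  65 = 6 · 10 + 5
  10 = 2 · 5 + 0
gcd(570, 215) = 5.
Track Bezout coefficients alongside the remainders: start with r₀ = 570 = a·1 + b·0 (s = 1, t = 0) and r₁ = 215 = a·0 + b·1 (s = 0, t = 1); each new remainder r_{k+1} = r_{k-1} − q_k·r_k inherits s_{k+1} = s_{k-1} − q_k·s_k, t_{k+1} = t_{k-1} − q_k·t_k, so r_k = a·s_k + b·t_k at every step:
  q = 2: r = 140, s = 1 − 2·0 = 1, t = 0 − 2·1 = -2  (check: 570·1 + 215·(-2) = 140)
  q = 1: r = 75, s = 0 − 1·1 = -1, t = 1 − 1·(-2) = 3  (check: 570·(-1) + 215·3 = 75)
  q = 1: r = 65, s = 1 − 1·(-1) = 2, t = -2 − 1·3 = -5  (check: 570·2 + 215·(-5) = 65)
  q = 1: r = 10, s = -1 − 1·2 = -3, t = 3 − 1·(-5) = 8  (check: 570·(-3) + 215·8 = 10)
  q = 6: r = 5, s = 2 − 6·(-3) = 20, t = -5 − 6·8 = -53  (check: 570·20 + 215·(-53) = 5)
The row with r = 5 (the gcd) gives the Bezout coefficients s = 20, t = -53.
Result: 570 · (20) + 215 · (-53) = 5.

gcd(570, 215) = 5; s = 20, t = -53 (check: 570·20 + 215·(-53) = 5).


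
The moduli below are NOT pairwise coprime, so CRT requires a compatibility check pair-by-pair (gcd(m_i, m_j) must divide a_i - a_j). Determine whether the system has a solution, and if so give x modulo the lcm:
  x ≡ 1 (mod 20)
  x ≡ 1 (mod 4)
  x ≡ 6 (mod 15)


Moduli 20, 4, 15 are not pairwise coprime, so CRT works modulo lcm(m_i) when all pairwise compatibility conditions hold.
Pairwise compatibility: gcd(m_i, m_j) must divide a_i - a_j for every pair.
Merge one congruence at a time:
  Start: x ≡ 1 (mod 20).
  Combine with x ≡ 1 (mod 4): gcd(20, 4) = 4; 1 - 1 = 0, which IS divisible by 4, so compatible.
    Write x = 1 + 20·t and substitute into x ≡ 1 (mod 4): 20·t ≡ 1 − 1 = 0 (mod 4).
    Divide the congruence (and modulus) by g = 4: 5·t ≡ 0 (mod 1).
    Modulo 1 every t works; take t = 0.
    Then x = 1 + 20·0 = 1, valid modulo lcm(20, 4) = 20: x ≡ 1 (mod 20).
  Combine with x ≡ 6 (mod 15): gcd(20, 15) = 5; 6 - 1 = 5, which IS divisible by 5, so compatible.
    Write x = 1 + 20·t and substitute into x ≡ 6 (mod 15): 20·t ≡ 6 − 1 = 5 (mod 15).
    Divide the congruence (and modulus) by g = 5: 4·t ≡ 1 (mod 3).
    Reduce coefficients mod 3: 1·t ≡ 1 (mod 3).
    So t ≡ 1 (mod 3).
    Then x = 1 + 20·1 = 21, valid modulo lcm(20, 15) = 60: x ≡ 21 (mod 60).
Verify: 21 mod 20 = 1, 21 mod 4 = 1, 21 mod 15 = 6.

x ≡ 21 (mod 60).


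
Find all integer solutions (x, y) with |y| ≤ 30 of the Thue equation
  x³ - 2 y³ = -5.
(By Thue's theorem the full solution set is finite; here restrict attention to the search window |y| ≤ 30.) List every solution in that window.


The equation is x³ - 2y³ = -5. For fixed y, x³ = 2·y³ − 5, so a solution requires the RHS to be a perfect cube.
Strategy: iterate y from -30 to 30, compute RHS = 2·y³ − 5, and check whether it is a (positive or negative) perfect cube.
Check small values of y:
  y = 0: RHS = -5 is not a perfect cube.
  y = 1: RHS = -3 is not a perfect cube.
  y = -1: RHS = -7 is not a perfect cube.
  y = 2: RHS = 11 is not a perfect cube.
  y = -2: RHS = -21 is not a perfect cube.
  y = 3: RHS = 49 is not a perfect cube.
  y = -3: RHS = -59 is not a perfect cube.
Continuing the search up to |y| = 30 finds no solutions either.
No (x, y) in the scanned range satisfies the equation.

No integer solutions with |y| ≤ 30.


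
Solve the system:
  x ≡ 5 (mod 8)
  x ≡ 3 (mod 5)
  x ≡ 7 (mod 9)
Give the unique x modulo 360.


Moduli 8, 5, 9 are pairwise coprime; by CRT there is a unique solution modulo M = 8 · 5 · 9 = 360.
Solve pairwise, accumulating the modulus:
  Start with x ≡ 5 (mod 8).
  Combine with x ≡ 3 (mod 5): since gcd(8, 5) = 1, we get a unique residue mod 40.
    Write x = 5 + 8·t and substitute into x ≡ 3 (mod 5): 8·t ≡ 3 − 5 = -2 (mod 5).
    Reduce coefficients mod 5: 3·t ≡ 3 (mod 5).
    The inverse of 3 mod 5 is 2 (since 3·2 = 6 = 1·5 + 1), so t ≡ 2·3 = 6 ≡ 1 (mod 5).
    Then x = 5 + 8·1 = 13, valid modulo lcm(8, 5) = 40: x ≡ 13 (mod 40).
  Combine with x ≡ 7 (mod 9): since gcd(40, 9) = 1, we get a unique residue mod 360.
    Write x = 13 + 40·t and substitute into x ≡ 7 (mod 9): 40·t ≡ 7 − 13 = -6 (mod 9).
    Reduce coefficients mod 9: 4·t ≡ 3 (mod 9).
    The inverse of 4 mod 9 is 7 (since 4·7 = 28 = 3·9 + 1), so t ≡ 7·3 = 21 ≡ 3 (mod 9).
    Then x = 13 + 40·3 = 133, valid modulo lcm(40, 9) = 360: x ≡ 133 (mod 360).
Verify: 133 mod 8 = 5 ✓, 133 mod 5 = 3 ✓, 133 mod 9 = 7 ✓.

x ≡ 133 (mod 360).


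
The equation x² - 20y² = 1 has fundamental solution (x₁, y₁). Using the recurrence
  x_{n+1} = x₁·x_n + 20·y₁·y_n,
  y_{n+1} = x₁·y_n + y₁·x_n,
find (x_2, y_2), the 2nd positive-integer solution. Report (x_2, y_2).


Step 1: Find the fundamental solution (x₁, y₁) of x² - 20y² = 1.
  Expand √20 as a continued fraction. a₀ = ⌊√20⌋ = 4; iterate m_{k+1} = d_k·a_k − m_k, d_{k+1} = (20 − m_{k+1}²)/d_k, a_{k+1} = ⌊(a₀ + m_{k+1})/d_{k+1}⌋ (starting m₀ = 0, d₀ = 1), with convergents p_k = a_k·p_{k-1} + p_{k-2}, q_k = a_k·q_{k-1} + q_{k-2} (p₋₁ = 1, q₋₁ = 0):
  k = 0: a₀ = 4; p₀/q₀ = 4/1; p₀² − 20·q₀² = 16 − 20 = -4.
  k = 1: m = 4, d = 4, a = ⌊(4 + 4)/4⌋ = 2; p/q = (2·4 + 1)/(2·1 + 0) = 9/2; p² − 20·q² = 81 − 80 = 1.
  The first convergent with p² − 20·q² = 1 gives the fundamental solution (x₁, y₁) = (9, 2).
Step 2: Apply the recurrence (x_{n+1}, y_{n+1}) = (x₁x_n + 20y₁y_n, x₁y_n + y₁x_n) repeatedly.
  From (x_1, y_1) = (9, 2): x_2 = 9·9 + 20·2·2 = 161; y_2 = 9·2 + 2·9 = 36.
Step 3: Verify x_2² - 20·y_2² = 25921 - 25920 = 1 (should be 1). ✓

(x_1, y_1) = (9, 2); (x_2, y_2) = (161, 36).


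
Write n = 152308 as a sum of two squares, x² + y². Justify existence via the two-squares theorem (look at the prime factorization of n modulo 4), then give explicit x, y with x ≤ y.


Step 1: Factor n = 152308 = 2^2 · 13 · 29 · 101.
Step 2: Check the mod-4 condition on each prime factor: 2 = 2 (special); 13 ≡ 1 (mod 4), exponent 1; 29 ≡ 1 (mod 4), exponent 1; 101 ≡ 1 (mod 4), exponent 1.
All primes ≡ 3 (mod 4) appear to even exponent (or don't appear), so by the two-squares theorem n IS expressible as a sum of two squares.
Step 3: Build a representation. Group n = k² · m with k = 2 and m = 13 · 29 · 101 = 38077 (a product of primes ≡ 1 (mod 4)); a representation of m scales to one of n via (k·x)² + (k·y)² = k²(x² + y²). Each prime p ≡ 1 (mod 4) is itself a sum of two squares; find a² by testing p − a² for a perfect square:
  13: 13 − 1² = 12, 13 − 2² = 9 = 3² ⇒ 13 = 2² + 3².
  29: 29 − 1² = 28, 29 − 2² = 25 = 5² ⇒ 29 = 2² + 5².
  101: 101 − 1² = 100 = 10² ⇒ 101 = 1² + 10².
  Combine using the Brahmagupta–Fibonacci identity (a² + b²)(c² + d²) = (ac − bd)² + (ad + bc)² = (ac + bd)² + (ad − bc)²:
  13 · 29 = 377: from (2² + 3²)(2² + 5²), take (2·2 − 3·5, 2·5 + 3·2) = (4 − 15, 10 + 6) = (-11, 16); dropping signs (only squares matter) gives (11, 16); check 11² + 16² = 121 + 256 = 377 ✓.
  377 · 101 = 38077: from (11² + 16²)(1² + 10²), take (11·1 − 16·10, 11·10 + 16·1) = (11 − 160, 110 + 16) = (-149, 126); dropping signs (only squares matter) gives (149, 126); check 149² + 126² = 22201 + 15876 = 38077 ✓.
  Scale by k = 2: (2·149, 2·126) = (298, 252).
Step 4: Order so x ≤ y and verify: 252² + 298² = 63504 + 88804 = 152308 = n. ✓

n = 152308 = 252² + 298² (one valid representation with x ≤ y).


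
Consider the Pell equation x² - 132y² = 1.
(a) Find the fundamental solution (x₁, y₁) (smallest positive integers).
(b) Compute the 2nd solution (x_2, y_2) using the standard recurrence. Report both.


Step 1: Find the fundamental solution (x₁, y₁) of x² - 132y² = 1.
  Expand √132 as a continued fraction. a₀ = ⌊√132⌋ = 11; iterate m_{k+1} = d_k·a_k − m_k, d_{k+1} = (132 − m_{k+1}²)/d_k, a_{k+1} = ⌊(a₀ + m_{k+1})/d_{k+1}⌋ (starting m₀ = 0, d₀ = 1), with convergents p_k = a_k·p_{k-1} + p_{k-2}, q_k = a_k·q_{k-1} + q_{k-2} (p₋₁ = 1, q₋₁ = 0):
  k = 0: a₀ = 11; p₀/q₀ = 11/1; p₀² − 132·q₀² = 121 − 132 = -11.
  k = 1: m = 11, d = 11, a = ⌊(11 + 11)/11⌋ = 2; p/q = (2·11 + 1)/(2·1 + 0) = 23/2; p² − 132·q² = 529 − 528 = 1.
  The first convergent with p² − 132·q² = 1 gives the fundamental solution (x₁, y₁) = (23, 2).
Step 2: Apply the recurrence (x_{n+1}, y_{n+1}) = (x₁x_n + 132y₁y_n, x₁y_n + y₁x_n) repeatedly.
  From (x_1, y_1) = (23, 2): x_2 = 23·23 + 132·2·2 = 1057; y_2 = 23·2 + 2·23 = 92.
Step 3: Verify x_2² - 132·y_2² = 1117249 - 1117248 = 1 (should be 1). ✓

(x_1, y_1) = (23, 2); (x_2, y_2) = (1057, 92).


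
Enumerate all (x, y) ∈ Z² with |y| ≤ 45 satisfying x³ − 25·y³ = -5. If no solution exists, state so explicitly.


The equation is x³ - 25y³ = -5. For fixed y, x³ = 25·y³ − 5, so a solution requires the RHS to be a perfect cube.
Strategy: iterate y from -45 to 45, compute RHS = 25·y³ − 5, and check whether it is a (positive or negative) perfect cube.
Check small values of y:
  y = 0: RHS = -5 is not a perfect cube.
  y = 1: RHS = 20 is not a perfect cube.
  y = -1: RHS = -30 is not a perfect cube.
  y = 2: RHS = 195 is not a perfect cube.
  y = -2: RHS = -205 is not a perfect cube.
  y = 3: RHS = 670 is not a perfect cube.
  y = -3: RHS = -680 is not a perfect cube.
Continuing the search up to |y| = 45 finds no solutions either.
No (x, y) in the scanned range satisfies the equation.

No integer solutions with |y| ≤ 45.


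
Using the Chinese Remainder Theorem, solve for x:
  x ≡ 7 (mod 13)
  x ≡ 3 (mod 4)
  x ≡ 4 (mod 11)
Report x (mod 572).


Moduli 13, 4, 11 are pairwise coprime; by CRT there is a unique solution modulo M = 13 · 4 · 11 = 572.
Solve pairwise, accumulating the modulus:
  Start with x ≡ 7 (mod 13).
  Combine with x ≡ 3 (mod 4): since gcd(13, 4) = 1, we get a unique residue mod 52.
    Write x = 7 + 13·t and substitute into x ≡ 3 (mod 4): 13·t ≡ 3 − 7 = -4 (mod 4).
    Reduce coefficients mod 4: 1·t ≡ 0 (mod 4).
    So t ≡ 0 (mod 4).
    Then x = 7 + 13·0 = 7, valid modulo lcm(13, 4) = 52: x ≡ 7 (mod 52).
  Combine with x ≡ 4 (mod 11): since gcd(52, 11) = 1, we get a unique residue mod 572.
    Write x = 7 + 52·t and substitute into x ≡ 4 (mod 11): 52·t ≡ 4 − 7 = -3 (mod 11).
    Reduce coefficients mod 11: 8·t ≡ 8 (mod 11).
    The inverse of 8 mod 11 is 7 (since 8·7 = 56 = 5·11 + 1), so t ≡ 7·8 = 56 ≡ 1 (mod 11).
    Then x = 7 + 52·1 = 59, valid modulo lcm(52, 11) = 572: x ≡ 59 (mod 572).
Verify: 59 mod 13 = 7 ✓, 59 mod 4 = 3 ✓, 59 mod 11 = 4 ✓.

x ≡ 59 (mod 572).


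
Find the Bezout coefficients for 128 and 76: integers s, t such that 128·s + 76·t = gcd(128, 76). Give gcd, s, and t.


Euclidean algorithm on (128, 76) — divide until remainder is 0:
  128 = 1 · 76 + 52
  76 = 1 · 52 + 24
  52 = 2 · 24 + 4
  24 = 6 · 4 + 0
gcd(128, 76) = 4.
Track Bezout coefficients alongside the remainders: start with r₀ = 128 = a·1 + b·0 (s = 1, t = 0) and r₁ = 76 = a·0 + b·1 (s = 0, t = 1); each new remainder r_{k+1} = r_{k-1} − q_k·r_k inherits s_{k+1} = s_{k-1} − q_k·s_k, t_{k+1} = t_{k-1} − q_k·t_k, so r_k = a·s_k + b·t_k at every step:
  q = 1: r = 52, s = 1 − 1·0 = 1, t = 0 − 1·1 = -1  (check: 128·1 + 76·(-1) = 52)
  q = 1: r = 24, s = 0 − 1·1 = -1, t = 1 − 1·(-1) = 2  (check: 128·(-1) + 76·2 = 24)
  q = 2: r = 4, s = 1 − 2·(-1) = 3, t = -1 − 2·2 = -5  (check: 128·3 + 76·(-5) = 4)
The row with r = 4 (the gcd) gives the Bezout coefficients s = 3, t = -5.
Result: 128 · (3) + 76 · (-5) = 4.

gcd(128, 76) = 4; s = 3, t = -5 (check: 128·3 + 76·(-5) = 4).


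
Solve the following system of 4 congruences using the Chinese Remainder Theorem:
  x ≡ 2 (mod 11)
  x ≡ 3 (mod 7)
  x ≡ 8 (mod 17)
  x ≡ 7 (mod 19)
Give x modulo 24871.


Product of moduli M = 11 · 7 · 17 · 19 = 24871.
Merge one congruence at a time:
  Start: x ≡ 2 (mod 11).
  Combine with x ≡ 3 (mod 7); new modulus lcm = 77.
    Write x = 2 + 11·t and substitute into x ≡ 3 (mod 7): 11·t ≡ 3 − 2 = 1 (mod 7).
    Reduce coefficients mod 7: 4·t ≡ 1 (mod 7).
    The inverse of 4 mod 7 is 2 (since 4·2 = 8 = 1·7 + 1), so t ≡ 2·1 = 2 ≡ 2 (mod 7).
    Then x = 2 + 11·2 = 24, valid modulo lcm(11, 7) = 77: x ≡ 24 (mod 77).
  Combine with x ≡ 8 (mod 17); new modulus lcm = 1309.
    Write x = 24 + 77·t and substitute into x ≡ 8 (mod 17): 77·t ≡ 8 − 24 = -16 (mod 17).
    Reduce coefficients mod 17: 9·t ≡ 1 (mod 17).
    The inverse of 9 mod 17 is 2 (since 9·2 = 18 = 1·17 + 1), so t ≡ 2·1 = 2 ≡ 2 (mod 17).
    Then x = 24 + 77·2 = 178, valid modulo lcm(77, 17) = 1309: x ≡ 178 (mod 1309).
  Combine with x ≡ 7 (mod 19); new modulus lcm = 24871.
    Write x = 178 + 1309·t and substitute into x ≡ 7 (mod 19): 1309·t ≡ 7 − 178 = -171 (mod 19).
    Reduce coefficients mod 19: 17·t ≡ 0 (mod 19).
    The inverse of 17 mod 19 is 9 (since 17·9 = 153 = 8·19 + 1), so t ≡ 9·0 = 0 ≡ 0 (mod 19).
    Then x = 178 + 1309·0 = 178, valid modulo lcm(1309, 19) = 24871: x ≡ 178 (mod 24871).
Verify against each original: 178 mod 11 = 2, 178 mod 7 = 3, 178 mod 17 = 8, 178 mod 19 = 7.

x ≡ 178 (mod 24871).


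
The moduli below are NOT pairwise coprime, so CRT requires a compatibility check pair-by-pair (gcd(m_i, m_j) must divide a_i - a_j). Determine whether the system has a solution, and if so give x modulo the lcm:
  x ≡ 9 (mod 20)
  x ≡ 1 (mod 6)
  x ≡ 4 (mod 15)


Moduli 20, 6, 15 are not pairwise coprime, so CRT works modulo lcm(m_i) when all pairwise compatibility conditions hold.
Pairwise compatibility: gcd(m_i, m_j) must divide a_i - a_j for every pair.
Merge one congruence at a time:
  Start: x ≡ 9 (mod 20).
  Combine with x ≡ 1 (mod 6): gcd(20, 6) = 2; 1 - 9 = -8, which IS divisible by 2, so compatible.
    Write x = 9 + 20·t and substitute into x ≡ 1 (mod 6): 20·t ≡ 1 − 9 = -8 (mod 6).
    Divide the congruence (and modulus) by g = 2: 10·t ≡ -4 (mod 3).
    Reduce coefficients mod 3: 1·t ≡ 2 (mod 3).
    So t ≡ 2 (mod 3).
    Then x = 9 + 20·2 = 49, valid modulo lcm(20, 6) = 60: x ≡ 49 (mod 60).
  Combine with x ≡ 4 (mod 15): gcd(60, 15) = 15; 4 - 49 = -45, which IS divisible by 15, so compatible.
    Write x = 49 + 60·t and substitute into x ≡ 4 (mod 15): 60·t ≡ 4 − 49 = -45 (mod 15).
    Divide the congruence (and modulus) by g = 15: 4·t ≡ -3 (mod 1).
    Modulo 1 every t works; take t = 0.
    Then x = 49 + 60·0 = 49, valid modulo lcm(60, 15) = 60: x ≡ 49 (mod 60).
Verify: 49 mod 20 = 9, 49 mod 6 = 1, 49 mod 15 = 4.

x ≡ 49 (mod 60).


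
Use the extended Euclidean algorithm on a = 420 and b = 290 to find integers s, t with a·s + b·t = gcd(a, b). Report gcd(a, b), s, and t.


Euclidean algorithm on (420, 290) — divide until remainder is 0:
  420 = 1 · 290 + 130
  290 = 2 · 130 + 30
  130 = 4 · 30 + 10
  30 = 3 · 10 + 0
gcd(420, 290) = 10.
Track Bezout coefficients alongside the remainders: start with r₀ = 420 = a·1 + b·0 (s = 1, t = 0) and r₁ = 290 = a·0 + b·1 (s = 0, t = 1); each new remainder r_{k+1} = r_{k-1} − q_k·r_k inherits s_{k+1} = s_{k-1} − q_k·s_k, t_{k+1} = t_{k-1} − q_k·t_k, so r_k = a·s_k + b·t_k at every step:
  q = 1: r = 130, s = 1 − 1·0 = 1, t = 0 − 1·1 = -1  (check: 420·1 + 290·(-1) = 130)
  q = 2: r = 30, s = 0 − 2·1 = -2, t = 1 − 2·(-1) = 3  (check: 420·(-2) + 290·3 = 30)
  q = 4: r = 10, s = 1 − 4·(-2) = 9, t = -1 − 4·3 = -13  (check: 420·9 + 290·(-13) = 10)
The row with r = 10 (the gcd) gives the Bezout coefficients s = 9, t = -13.
Result: 420 · (9) + 290 · (-13) = 10.

gcd(420, 290) = 10; s = 9, t = -13 (check: 420·9 + 290·(-13) = 10).


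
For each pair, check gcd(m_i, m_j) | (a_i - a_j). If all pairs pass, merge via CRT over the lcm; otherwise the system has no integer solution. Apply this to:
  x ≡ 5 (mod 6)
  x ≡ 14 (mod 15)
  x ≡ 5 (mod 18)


Moduli 6, 15, 18 are not pairwise coprime, so CRT works modulo lcm(m_i) when all pairwise compatibility conditions hold.
Pairwise compatibility: gcd(m_i, m_j) must divide a_i - a_j for every pair.
Merge one congruence at a time:
  Start: x ≡ 5 (mod 6).
  Combine with x ≡ 14 (mod 15): gcd(6, 15) = 3; 14 - 5 = 9, which IS divisible by 3, so compatible.
    Write x = 5 + 6·t and substitute into x ≡ 14 (mod 15): 6·t ≡ 14 − 5 = 9 (mod 15).
    Divide the congruence (and modulus) by g = 3: 2·t ≡ 3 (mod 5).
    The inverse of 2 mod 5 is 3 (since 2·3 = 6 = 1·5 + 1), so t ≡ 3·3 = 9 ≡ 4 (mod 5).
    Then x = 5 + 6·4 = 29, valid modulo lcm(6, 15) = 30: x ≡ 29 (mod 30).
  Combine with x ≡ 5 (mod 18): gcd(30, 18) = 6; 5 - 29 = -24, which IS divisible by 6, so compatible.
    Write x = 29 + 30·t and substitute into x ≡ 5 (mod 18): 30·t ≡ 5 − 29 = -24 (mod 18).
    Divide the congruence (and modulus) by g = 6: 5·t ≡ -4 (mod 3).
    Reduce coefficients mod 3: 2·t ≡ 2 (mod 3).
    The inverse of 2 mod 3 is 2 (since 2·2 = 4 = 1·3 + 1), so t ≡ 2·2 = 4 ≡ 1 (mod 3).
    Then x = 29 + 30·1 = 59, valid modulo lcm(30, 18) = 90: x ≡ 59 (mod 90).
Verify: 59 mod 6 = 5, 59 mod 15 = 14, 59 mod 18 = 5.

x ≡ 59 (mod 90).


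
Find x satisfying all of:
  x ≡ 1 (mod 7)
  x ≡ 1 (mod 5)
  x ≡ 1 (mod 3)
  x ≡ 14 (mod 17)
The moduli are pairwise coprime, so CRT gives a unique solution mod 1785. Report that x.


Product of moduli M = 7 · 5 · 3 · 17 = 1785.
Merge one congruence at a time:
  Start: x ≡ 1 (mod 7).
  Combine with x ≡ 1 (mod 5); new modulus lcm = 35.
    Write x = 1 + 7·t and substitute into x ≡ 1 (mod 5): 7·t ≡ 1 − 1 = 0 (mod 5).
    Reduce coefficients mod 5: 2·t ≡ 0 (mod 5).
    The inverse of 2 mod 5 is 3 (since 2·3 = 6 = 1·5 + 1), so t ≡ 3·0 = 0 ≡ 0 (mod 5).
    Then x = 1 + 7·0 = 1, valid modulo lcm(7, 5) = 35: x ≡ 1 (mod 35).
  Combine with x ≡ 1 (mod 3); new modulus lcm = 105.
    Write x = 1 + 35·t and substitute into x ≡ 1 (mod 3): 35·t ≡ 1 − 1 = 0 (mod 3).
    Reduce coefficients mod 3: 2·t ≡ 0 (mod 3).
    The inverse of 2 mod 3 is 2 (since 2·2 = 4 = 1·3 + 1), so t ≡ 2·0 = 0 ≡ 0 (mod 3).
    Then x = 1 + 35·0 = 1, valid modulo lcm(35, 3) = 105: x ≡ 1 (mod 105).
  Combine with x ≡ 14 (mod 17); new modulus lcm = 1785.
    Write x = 1 + 105·t and substitute into x ≡ 14 (mod 17): 105·t ≡ 14 − 1 = 13 (mod 17).
    Reduce coefficients mod 17: 3·t ≡ 13 (mod 17).
    The inverse of 3 mod 17 is 6 (since 3·6 = 18 = 1·17 + 1), so t ≡ 6·13 = 78 ≡ 10 (mod 17).
    Then x = 1 + 105·10 = 1051, valid modulo lcm(105, 17) = 1785: x ≡ 1051 (mod 1785).
Verify against each original: 1051 mod 7 = 1, 1051 mod 5 = 1, 1051 mod 3 = 1, 1051 mod 17 = 14.

x ≡ 1051 (mod 1785).


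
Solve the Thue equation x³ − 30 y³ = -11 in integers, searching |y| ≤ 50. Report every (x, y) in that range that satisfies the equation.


The equation is x³ - 30y³ = -11. For fixed y, x³ = 30·y³ − 11, so a solution requires the RHS to be a perfect cube.
Strategy: iterate y from -50 to 50, compute RHS = 30·y³ − 11, and check whether it is a (positive or negative) perfect cube.
Check small values of y:
  y = 0: RHS = -11 is not a perfect cube.
  y = 1: RHS = 19 is not a perfect cube.
  y = -1: RHS = -41 is not a perfect cube.
  y = 2: RHS = 229 is not a perfect cube.
  y = -2: RHS = -251 is not a perfect cube.
  y = 3: RHS = 799 is not a perfect cube.
  y = -3: RHS = -821 is not a perfect cube.
Continuing the search up to |y| = 50 finds no solutions either.
No (x, y) in the scanned range satisfies the equation.

No integer solutions with |y| ≤ 50.


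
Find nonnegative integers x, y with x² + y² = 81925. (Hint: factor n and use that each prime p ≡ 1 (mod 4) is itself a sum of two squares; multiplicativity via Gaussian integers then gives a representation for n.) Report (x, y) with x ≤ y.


Step 1: Factor n = 81925 = 5^2 · 29 · 113.
Step 2: Check the mod-4 condition on each prime factor: 5 ≡ 1 (mod 4), exponent 2; 29 ≡ 1 (mod 4), exponent 1; 113 ≡ 1 (mod 4), exponent 1.
All primes ≡ 3 (mod 4) appear to even exponent (or don't appear), so by the two-squares theorem n IS expressible as a sum of two squares.
Step 3: Build a representation. Group n = k² · m with k = 5 and m = 29 · 113 = 3277 (a product of primes ≡ 1 (mod 4)); a representation of m scales to one of n via (k·x)² + (k·y)² = k²(x² + y²). Each prime p ≡ 1 (mod 4) is itself a sum of two squares; find a² by testing p − a² for a perfect square:
  29: 29 − 1² = 28, 29 − 2² = 25 = 5² ⇒ 29 = 2² + 5².
  113: 113 − 1² = 112, 113 − 2² = 109, 113 − 3² = 104, 113 − 4² = 97, 113 − 5² = 88, 113 − 6² = 77, 113 − 7² = 64 = 8² ⇒ 113 = 7² + 8².
  Combine using the Brahmagupta–Fibonacci identity (a² + b²)(c² + d²) = (ac − bd)² + (ad + bc)² = (ac + bd)² + (ad − bc)²:
  29 · 113 = 3277: from (2² + 5²)(7² + 8²), take (2·7 − 5·8, 2·8 + 5·7) = (14 − 40, 16 + 35) = (-26, 51); dropping signs (only squares matter) gives (26, 51); check 26² + 51² = 676 + 2601 = 3277 ✓.
  Scale by k = 5: (5·26, 5·51) = (130, 255).
Step 4: Order so x ≤ y and verify: 130² + 255² = 16900 + 65025 = 81925 = n. ✓

n = 81925 = 130² + 255² (one valid representation with x ≤ y).


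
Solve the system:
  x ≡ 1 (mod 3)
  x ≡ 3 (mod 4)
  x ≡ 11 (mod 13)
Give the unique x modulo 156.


Moduli 3, 4, 13 are pairwise coprime; by CRT there is a unique solution modulo M = 3 · 4 · 13 = 156.
Solve pairwise, accumulating the modulus:
  Start with x ≡ 1 (mod 3).
  Combine with x ≡ 3 (mod 4): since gcd(3, 4) = 1, we get a unique residue mod 12.
    Write x = 1 + 3·t and substitute into x ≡ 3 (mod 4): 3·t ≡ 3 − 1 = 2 (mod 4).
    The inverse of 3 mod 4 is 3 (since 3·3 = 9 = 2·4 + 1), so t ≡ 3·2 = 6 ≡ 2 (mod 4).
    Then x = 1 + 3·2 = 7, valid modulo lcm(3, 4) = 12: x ≡ 7 (mod 12).
  Combine with x ≡ 11 (mod 13): since gcd(12, 13) = 1, we get a unique residue mod 156.
    Write x = 7 + 12·t and substitute into x ≡ 11 (mod 13): 12·t ≡ 11 − 7 = 4 (mod 13).
    The inverse of 12 mod 13 is 12 (since 12·12 = 144 = 11·13 + 1), so t ≡ 12·4 = 48 ≡ 9 (mod 13).
    Then x = 7 + 12·9 = 115, valid modulo lcm(12, 13) = 156: x ≡ 115 (mod 156).
Verify: 115 mod 3 = 1 ✓, 115 mod 4 = 3 ✓, 115 mod 13 = 11 ✓.

x ≡ 115 (mod 156).


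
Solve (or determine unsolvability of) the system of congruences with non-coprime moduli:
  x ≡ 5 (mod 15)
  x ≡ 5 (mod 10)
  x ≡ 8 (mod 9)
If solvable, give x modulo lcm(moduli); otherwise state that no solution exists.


Moduli 15, 10, 9 are not pairwise coprime, so CRT works modulo lcm(m_i) when all pairwise compatibility conditions hold.
Pairwise compatibility: gcd(m_i, m_j) must divide a_i - a_j for every pair.
Merge one congruence at a time:
  Start: x ≡ 5 (mod 15).
  Combine with x ≡ 5 (mod 10): gcd(15, 10) = 5; 5 - 5 = 0, which IS divisible by 5, so compatible.
    Write x = 5 + 15·t and substitute into x ≡ 5 (mod 10): 15·t ≡ 5 − 5 = 0 (mod 10).
    Divide the congruence (and modulus) by g = 5: 3·t ≡ 0 (mod 2).
    Reduce coefficients mod 2: 1·t ≡ 0 (mod 2).
    So t ≡ 0 (mod 2).
    Then x = 5 + 15·0 = 5, valid modulo lcm(15, 10) = 30: x ≡ 5 (mod 30).
  Combine with x ≡ 8 (mod 9): gcd(30, 9) = 3; 8 - 5 = 3, which IS divisible by 3, so compatible.
    Write x = 5 + 30·t and substitute into x ≡ 8 (mod 9): 30·t ≡ 8 − 5 = 3 (mod 9).
    Divide the congruence (and modulus) by g = 3: 10·t ≡ 1 (mod 3).
    Reduce coefficients mod 3: 1·t ≡ 1 (mod 3).
    So t ≡ 1 (mod 3).
    Then x = 5 + 30·1 = 35, valid modulo lcm(30, 9) = 90: x ≡ 35 (mod 90).
Verify: 35 mod 15 = 5, 35 mod 10 = 5, 35 mod 9 = 8.

x ≡ 35 (mod 90).


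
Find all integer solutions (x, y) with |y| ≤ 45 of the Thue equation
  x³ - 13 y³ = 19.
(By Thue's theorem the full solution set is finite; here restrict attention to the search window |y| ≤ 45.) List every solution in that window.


The equation is x³ - 13y³ = 19. For fixed y, x³ = 13·y³ + 19, so a solution requires the RHS to be a perfect cube.
Strategy: iterate y from -45 to 45, compute RHS = 13·y³ + 19, and check whether it is a (positive or negative) perfect cube.
Check small values of y:
  y = 0: RHS = 19 is not a perfect cube.
  y = 1: RHS = 32 is not a perfect cube.
  y = -1: RHS = 6 is not a perfect cube.
  y = 2: RHS = 123 is not a perfect cube.
  y = -2: RHS = -85 is not a perfect cube.
  y = 3: RHS = 370 is not a perfect cube.
  y = -3: RHS = -332 is not a perfect cube.
Continuing the search up to |y| = 45 finds no solutions either.
No (x, y) in the scanned range satisfies the equation.

No integer solutions with |y| ≤ 45.


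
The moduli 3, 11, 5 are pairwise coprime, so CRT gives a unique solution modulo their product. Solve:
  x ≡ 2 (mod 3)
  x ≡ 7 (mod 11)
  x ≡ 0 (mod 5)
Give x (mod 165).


Moduli 3, 11, 5 are pairwise coprime; by CRT there is a unique solution modulo M = 3 · 11 · 5 = 165.
Solve pairwise, accumulating the modulus:
  Start with x ≡ 2 (mod 3).
  Combine with x ≡ 7 (mod 11): since gcd(3, 11) = 1, we get a unique residue mod 33.
    Write x = 2 + 3·t and substitute into x ≡ 7 (mod 11): 3·t ≡ 7 − 2 = 5 (mod 11).
    The inverse of 3 mod 11 is 4 (since 3·4 = 12 = 1·11 + 1), so t ≡ 4·5 = 20 ≡ 9 (mod 11).
    Then x = 2 + 3·9 = 29, valid modulo lcm(3, 11) = 33: x ≡ 29 (mod 33).
  Combine with x ≡ 0 (mod 5): since gcd(33, 5) = 1, we get a unique residue mod 165.
    Write x = 29 + 33·t and substitute into x ≡ 0 (mod 5): 33·t ≡ 0 − 29 = -29 (mod 5).
    Reduce coefficients mod 5: 3·t ≡ 1 (mod 5).
    The inverse of 3 mod 5 is 2 (since 3·2 = 6 = 1·5 + 1), so t ≡ 2·1 = 2 ≡ 2 (mod 5).
    Then x = 29 + 33·2 = 95, valid modulo lcm(33, 5) = 165: x ≡ 95 (mod 165).
Verify: 95 mod 3 = 2 ✓, 95 mod 11 = 7 ✓, 95 mod 5 = 0 ✓.

x ≡ 95 (mod 165).


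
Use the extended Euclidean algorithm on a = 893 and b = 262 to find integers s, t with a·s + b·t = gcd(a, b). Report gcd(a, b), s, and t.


Euclidean algorithm on (893, 262) — divide until remainder is 0:
  893 = 3 · 262 + 107
  262 = 2 · 107 + 48
  107 = 2 · 48 + 11
  48 = 4 · 11 + 4
  11 = 2 · 4 + 3
  4 = 1 · 3 + 1
  3 = 3 · 1 + 0
gcd(893, 262) = 1.
Track Bezout coefficients alongside the remainders: start with r₀ = 893 = a·1 + b·0 (s = 1, t = 0) and r₁ = 262 = a·0 + b·1 (s = 0, t = 1); each new remainder r_{k+1} = r_{k-1} − q_k·r_k inherits s_{k+1} = s_{k-1} − q_k·s_k, t_{k+1} = t_{k-1} − q_k·t_k, so r_k = a·s_k + b·t_k at every step:
  q = 3: r = 107, s = 1 − 3·0 = 1, t = 0 − 3·1 = -3  (check: 893·1 + 262·(-3) = 107)
  q = 2: r = 48, s = 0 − 2·1 = -2, t = 1 − 2·(-3) = 7  (check: 893·(-2) + 262·7 = 48)
  q = 2: r = 11, s = 1 − 2·(-2) = 5, t = -3 − 2·7 = -17  (check: 893·5 + 262·(-17) = 11)
  q = 4: r = 4, s = -2 − 4·5 = -22, t = 7 − 4·(-17) = 75  (check: 893·(-22) + 262·75 = 4)
  q = 2: r = 3, s = 5 − 2·(-22) = 49, t = -17 − 2·75 = -167  (check: 893·49 + 262·(-167) = 3)
  q = 1: r = 1, s = -22 − 1·49 = -71, t = 75 − 1·(-167) = 242  (check: 893·(-71) + 262·242 = 1)
The row with r = 1 (the gcd) gives the Bezout coefficients s = -71, t = 242.
Result: 893 · (-71) + 262 · (242) = 1.

gcd(893, 262) = 1; s = -71, t = 242 (check: 893·(-71) + 262·242 = 1).


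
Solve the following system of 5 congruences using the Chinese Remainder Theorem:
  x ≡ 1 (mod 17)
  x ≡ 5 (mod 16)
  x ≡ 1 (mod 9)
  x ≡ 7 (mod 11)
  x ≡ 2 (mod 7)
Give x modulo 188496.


Product of moduli M = 17 · 16 · 9 · 11 · 7 = 188496.
Merge one congruence at a time:
  Start: x ≡ 1 (mod 17).
  Combine with x ≡ 5 (mod 16); new modulus lcm = 272.
    Write x = 1 + 17·t and substitute into x ≡ 5 (mod 16): 17·t ≡ 5 − 1 = 4 (mod 16).
    Reduce coefficients mod 16: 1·t ≡ 4 (mod 16).
    So t ≡ 4 (mod 16).
    Then x = 1 + 17·4 = 69, valid modulo lcm(17, 16) = 272: x ≡ 69 (mod 272).
  Combine with x ≡ 1 (mod 9); new modulus lcm = 2448.
    Write x = 69 + 272·t and substitute into x ≡ 1 (mod 9): 272·t ≡ 1 − 69 = -68 (mod 9).
    Reduce coefficients mod 9: 2·t ≡ 4 (mod 9).
    The inverse of 2 mod 9 is 5 (since 2·5 = 10 = 1·9 + 1), so t ≡ 5·4 = 20 ≡ 2 (mod 9).
    Then x = 69 + 272·2 = 613, valid modulo lcm(272, 9) = 2448: x ≡ 613 (mod 2448).
  Combine with x ≡ 7 (mod 11); new modulus lcm = 26928.
    Write x = 613 + 2448·t and substitute into x ≡ 7 (mod 11): 2448·t ≡ 7 − 613 = -606 (mod 11).
    Reduce coefficients mod 11: 6·t ≡ 10 (mod 11).
    The inverse of 6 mod 11 is 2 (since 6·2 = 12 = 1·11 + 1), so t ≡ 2·10 = 20 ≡ 9 (mod 11).
    Then x = 613 + 2448·9 = 22645, valid modulo lcm(2448, 11) = 26928: x ≡ 22645 (mod 26928).
  Combine with x ≡ 2 (mod 7); new modulus lcm = 188496.
    Write x = 22645 + 26928·t and substitute into x ≡ 2 (mod 7): 26928·t ≡ 2 − 22645 = -22643 (mod 7).
    Reduce coefficients mod 7: 6·t ≡ 2 (mod 7).
    The inverse of 6 mod 7 is 6 (since 6·6 = 36 = 5·7 + 1), so t ≡ 6·2 = 12 ≡ 5 (mod 7).
    Then x = 22645 + 26928·5 = 157285, valid modulo lcm(26928, 7) = 188496: x ≡ 157285 (mod 188496).
Verify against each original: 157285 mod 17 = 1, 157285 mod 16 = 5, 157285 mod 9 = 1, 157285 mod 11 = 7, 157285 mod 7 = 2.

x ≡ 157285 (mod 188496).


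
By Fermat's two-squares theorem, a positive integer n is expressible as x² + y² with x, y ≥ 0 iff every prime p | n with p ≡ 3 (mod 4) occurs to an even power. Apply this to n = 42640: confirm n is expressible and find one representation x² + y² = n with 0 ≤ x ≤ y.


Step 1: Factor n = 42640 = 2^4 · 5 · 13 · 41.
Step 2: Check the mod-4 condition on each prime factor: 2 = 2 (special); 5 ≡ 1 (mod 4), exponent 1; 13 ≡ 1 (mod 4), exponent 1; 41 ≡ 1 (mod 4), exponent 1.
All primes ≡ 3 (mod 4) appear to even exponent (or don't appear), so by the two-squares theorem n IS expressible as a sum of two squares.
Step 3: Build a representation. Group n = k² · m with k = 4 and m = 5 · 13 · 41 = 2665 (a product of primes ≡ 1 (mod 4)); a representation of m scales to one of n via (k·x)² + (k·y)² = k²(x² + y²). Each prime p ≡ 1 (mod 4) is itself a sum of two squares; find a² by testing p − a² for a perfect square:
  5: 5 − 1² = 4 = 2² ⇒ 5 = 1² + 2².
  13: 13 − 1² = 12, 13 − 2² = 9 = 3² ⇒ 13 = 2² + 3².
  41: 41 − 1² = 40, 41 − 2² = 37, 41 − 3² = 32, 41 − 4² = 25 = 5² ⇒ 41 = 4² + 5².
  Combine using the Brahmagupta–Fibonacci identity (a² + b²)(c² + d²) = (ac − bd)² + (ad + bc)² = (ac + bd)² + (ad − bc)²:
  5 · 13 = 65: from (1² + 2²)(2² + 3²), take (1·2 − 2·3, 1·3 + 2·2) = (2 − 6, 3 + 4) = (-4, 7); dropping signs (only squares matter) gives (4, 7); check 4² + 7² = 16 + 49 = 65 ✓.
  65 · 41 = 2665: from (4² + 7²)(4² + 5²), take (4·4 − 7·5, 4·5 + 7·4) = (16 − 35, 20 + 28) = (-19, 48); dropping signs (only squares matter) gives (19, 48); check 19² + 48² = 361 + 2304 = 2665 ✓.
  Scale by k = 4: (4·19, 4·48) = (76, 192).
Step 4: Order so x ≤ y and verify: 76² + 192² = 5776 + 36864 = 42640 = n. ✓

n = 42640 = 76² + 192² (one valid representation with x ≤ y).


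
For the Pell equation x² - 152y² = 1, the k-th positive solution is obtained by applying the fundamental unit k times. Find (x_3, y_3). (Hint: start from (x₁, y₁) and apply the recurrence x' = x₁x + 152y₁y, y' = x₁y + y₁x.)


Step 1: Find the fundamental solution (x₁, y₁) of x² - 152y² = 1.
  Expand √152 as a continued fraction. a₀ = ⌊√152⌋ = 12; iterate m_{k+1} = d_k·a_k − m_k, d_{k+1} = (152 − m_{k+1}²)/d_k, a_{k+1} = ⌊(a₀ + m_{k+1})/d_{k+1}⌋ (starting m₀ = 0, d₀ = 1), with convergents p_k = a_k·p_{k-1} + p_{k-2}, q_k = a_k·q_{k-1} + q_{k-2} (p₋₁ = 1, q₋₁ = 0):
  k = 0: a₀ = 12; p₀/q₀ = 12/1; p₀² − 152·q₀² = 144 − 152 = -8.
  k = 1: m = 12, d = 8, a = ⌊(12 + 12)/8⌋ = 3; p/q = (3·12 + 1)/(3·1 + 0) = 37/3; p² − 152·q² = 1369 − 1368 = 1.
  The first convergent with p² − 152·q² = 1 gives the fundamental solution (x₁, y₁) = (37, 3).
Step 2: Apply the recurrence (x_{n+1}, y_{n+1}) = (x₁x_n + 152y₁y_n, x₁y_n + y₁x_n) repeatedly.
  From (x_1, y_1) = (37, 3): x_2 = 37·37 + 152·3·3 = 2737; y_2 = 37·3 + 3·37 = 222.
  From (x_2, y_2) = (2737, 222): x_3 = 37·2737 + 152·3·222 = 202501; y_3 = 37·222 + 3·2737 = 16425.
Step 3: Verify x_3² - 152·y_3² = 41006655001 - 41006655000 = 1 (should be 1). ✓

(x_1, y_1) = (37, 3); (x_3, y_3) = (202501, 16425).


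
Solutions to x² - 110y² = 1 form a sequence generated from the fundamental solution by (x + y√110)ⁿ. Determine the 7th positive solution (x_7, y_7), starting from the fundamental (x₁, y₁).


Step 1: Find the fundamental solution (x₁, y₁) of x² - 110y² = 1.
  Expand √110 as a continued fraction. a₀ = ⌊√110⌋ = 10; iterate m_{k+1} = d_k·a_k − m_k, d_{k+1} = (110 − m_{k+1}²)/d_k, a_{k+1} = ⌊(a₀ + m_{k+1})/d_{k+1}⌋ (starting m₀ = 0, d₀ = 1), with convergents p_k = a_k·p_{k-1} + p_{k-2}, q_k = a_k·q_{k-1} + q_{k-2} (p₋₁ = 1, q₋₁ = 0):
  k = 0: a₀ = 10; p₀/q₀ = 10/1; p₀² − 110·q₀² = 100 − 110 = -10.
  k = 1: m = 10, d = 10, a = ⌊(10 + 10)/10⌋ = 2; p/q = (2·10 + 1)/(2·1 + 0) = 21/2; p² − 110·q² = 441 − 440 = 1.
  The first convergent with p² − 110·q² = 1 gives the fundamental solution (x₁, y₁) = (21, 2).
Step 2: Apply the recurrence (x_{n+1}, y_{n+1}) = (x₁x_n + 110y₁y_n, x₁y_n + y₁x_n) repeatedly.
  From (x_1, y_1) = (21, 2): x_2 = 21·21 + 110·2·2 = 881; y_2 = 21·2 + 2·21 = 84.
  From (x_2, y_2) = (881, 84): x_3 = 21·881 + 110·2·84 = 36981; y_3 = 21·84 + 2·881 = 3526.
  From (x_3, y_3) = (36981, 3526): x_4 = 21·36981 + 110·2·3526 = 1552321; y_4 = 21·3526 + 2·36981 = 148008.
  From (x_4, y_4) = (1552321, 148008): x_5 = 21·1552321 + 110·2·148008 = 65160501; y_5 = 21·148008 + 2·1552321 = 6212810.
  From (x_5, y_5) = (65160501, 6212810): x_6 = 21·65160501 + 110·2·6212810 = 2735188721; y_6 = 21·6212810 + 2·65160501 = 260790012.
  From (x_6, y_6) = (2735188721, 260790012): x_7 = 21·2735188721 + 110·2·260790012 = 114812765781; y_7 = 21·260790012 + 2·2735188721 = 10946967694.
Step 3: Verify x_7² - 110·y_7² = 13181971186282764539961 - 13181971186282764539960 = 1 (should be 1). ✓

(x_1, y_1) = (21, 2); (x_7, y_7) = (114812765781, 10946967694).


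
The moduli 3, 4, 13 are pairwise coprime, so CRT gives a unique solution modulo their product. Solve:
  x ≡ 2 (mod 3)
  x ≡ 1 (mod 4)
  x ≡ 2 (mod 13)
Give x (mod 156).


Moduli 3, 4, 13 are pairwise coprime; by CRT there is a unique solution modulo M = 3 · 4 · 13 = 156.
Solve pairwise, accumulating the modulus:
  Start with x ≡ 2 (mod 3).
  Combine with x ≡ 1 (mod 4): since gcd(3, 4) = 1, we get a unique residue mod 12.
    Write x = 2 + 3·t and substitute into x ≡ 1 (mod 4): 3·t ≡ 1 − 2 = -1 (mod 4).
    Reduce coefficients mod 4: 3·t ≡ 3 (mod 4).
    The inverse of 3 mod 4 is 3 (since 3·3 = 9 = 2·4 + 1), so t ≡ 3·3 = 9 ≡ 1 (mod 4).
    Then x = 2 + 3·1 = 5, valid modulo lcm(3, 4) = 12: x ≡ 5 (mod 12).
  Combine with x ≡ 2 (mod 13): since gcd(12, 13) = 1, we get a unique residue mod 156.
    Write x = 5 + 12·t and substitute into x ≡ 2 (mod 13): 12·t ≡ 2 − 5 = -3 (mod 13).
    Reduce coefficients mod 13: 12·t ≡ 10 (mod 13).
    The inverse of 12 mod 13 is 12 (since 12·12 = 144 = 11·13 + 1), so t ≡ 12·10 = 120 ≡ 3 (mod 13).
    Then x = 5 + 12·3 = 41, valid modulo lcm(12, 13) = 156: x ≡ 41 (mod 156).
Verify: 41 mod 3 = 2 ✓, 41 mod 4 = 1 ✓, 41 mod 13 = 2 ✓.

x ≡ 41 (mod 156).


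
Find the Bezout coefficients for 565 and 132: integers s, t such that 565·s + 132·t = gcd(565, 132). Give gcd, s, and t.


Euclidean algorithm on (565, 132) — divide until remainder is 0:
  565 = 4 · 132 + 37
  132 = 3 · 37 + 21
  37 = 1 · 21 + 16
  21 = 1 · 16 + 5
  16 = 3 · 5 + 1
  5 = 5 · 1 + 0
gcd(565, 132) = 1.
Track Bezout coefficients alongside the remainders: start with r₀ = 565 = a·1 + b·0 (s = 1, t = 0) and r₁ = 132 = a·0 + b·1 (s = 0, t = 1); each new remainder r_{k+1} = r_{k-1} − q_k·r_k inherits s_{k+1} = s_{k-1} − q_k·s_k, t_{k+1} = t_{k-1} − q_k·t_k, so r_k = a·s_k + b·t_k at every step:
  q = 4: r = 37, s = 1 − 4·0 = 1, t = 0 − 4·1 = -4  (check: 565·1 + 132·(-4) = 37)
  q = 3: r = 21, s = 0 − 3·1 = -3, t = 1 − 3·(-4) = 13  (check: 565·(-3) + 132·13 = 21)
  q = 1: r = 16, s = 1 − 1·(-3) = 4, t = -4 − 1·13 = -17  (check: 565·4 + 132·(-17) = 16)
  q = 1: r = 5, s = -3 − 1·4 = -7, t = 13 − 1·(-17) = 30  (check: 565·(-7) + 132·30 = 5)
  q = 3: r = 1, s = 4 − 3·(-7) = 25, t = -17 − 3·30 = -107  (check: 565·25 + 132·(-107) = 1)
The row with r = 1 (the gcd) gives the Bezout coefficients s = 25, t = -107.
Result: 565 · (25) + 132 · (-107) = 1.

gcd(565, 132) = 1; s = 25, t = -107 (check: 565·25 + 132·(-107) = 1).
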